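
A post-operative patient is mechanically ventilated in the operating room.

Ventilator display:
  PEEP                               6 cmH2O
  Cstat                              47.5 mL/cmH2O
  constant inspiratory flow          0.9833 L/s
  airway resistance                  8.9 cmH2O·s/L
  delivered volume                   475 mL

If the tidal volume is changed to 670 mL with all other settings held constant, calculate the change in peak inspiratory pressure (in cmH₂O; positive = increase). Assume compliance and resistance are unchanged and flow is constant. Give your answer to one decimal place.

PIP = Vt/C + R·V̇ + PEEP (constant-flow equation of motion).
Only the elastic term changes: ΔPIP = ΔVt / C = (670 − 475) / 47.5 = 4.105 cmH2O.

4.1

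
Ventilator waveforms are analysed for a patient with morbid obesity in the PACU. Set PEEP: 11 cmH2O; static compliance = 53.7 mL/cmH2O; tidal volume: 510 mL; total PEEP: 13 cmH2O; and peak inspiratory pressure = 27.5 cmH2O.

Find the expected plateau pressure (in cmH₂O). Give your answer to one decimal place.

22.5

End-expiratory occlusion gives total PEEP = 13 cmH2O (intrinsic PEEP = 13 − 11 = 2). Use total PEEP for the elastic gradient.
Pplat = PEEPtotal + Vt / Cstat = 13 + 510 / 53.7 = 13 + 9.497 = 22.497 cmH2O.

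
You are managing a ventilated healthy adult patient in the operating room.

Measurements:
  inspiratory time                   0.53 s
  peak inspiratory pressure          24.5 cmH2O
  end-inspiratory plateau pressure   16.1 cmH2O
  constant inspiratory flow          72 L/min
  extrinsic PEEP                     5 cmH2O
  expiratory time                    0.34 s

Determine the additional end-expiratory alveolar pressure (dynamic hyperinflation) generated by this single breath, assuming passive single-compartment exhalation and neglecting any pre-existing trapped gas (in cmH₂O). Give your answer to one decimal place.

Flow: 72 L/min ÷ 60 = 1.2 L/s.
Vt = flow × Ti = 1.2 L/s × 0.53 s × 1000 mL/L = 636.0 mL.
R = (PIP − Pplat)/V̇ = (24.5 − 16.1) / 1.2 = 8.4/1.2 = 7.0 cmH2O·s/L.
C = Vt/(Pplat − PEEP) = 636.0 / (16.1 − 5) = 636.0/11.1 = 57.297 mL/cmH2O.
τ = R × C = 7.0 × 0.0573 L/cmH2O = 0.4011 s.
Fraction remaining = e^(−Te/τ) = e^(−0.34/0.4011) = 0.4284; trapped volume = 636.0 × 0.4284 = 272.46 mL.
Additional alveolar pressure from trapping ≈ V_trapped / C = 272.46 / 57.297 = 4.755 cmH2O.

4.8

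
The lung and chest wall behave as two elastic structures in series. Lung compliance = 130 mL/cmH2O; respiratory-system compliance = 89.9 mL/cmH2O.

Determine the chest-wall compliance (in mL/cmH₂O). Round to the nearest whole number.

291

1/Ccw = 1/Crs − 1/CL.
1/Ccw = 1/89.9 − 1/130 = 0.003431.
Ccw = 291.46 mL/cmH2O.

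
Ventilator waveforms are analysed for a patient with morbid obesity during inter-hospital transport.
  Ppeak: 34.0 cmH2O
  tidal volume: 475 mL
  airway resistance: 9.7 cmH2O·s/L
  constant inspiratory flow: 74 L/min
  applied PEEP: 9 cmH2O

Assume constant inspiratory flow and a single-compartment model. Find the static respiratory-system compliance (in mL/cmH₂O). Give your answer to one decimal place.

Flow: 74 L/min ÷ 60 = 1.2333 L/s.
Equation of motion (constant flow): PIP = Vt/C + R·V̇ + PEEP.
Vt/C = PIP − R·V̇ − PEEP = 34.0 − 9.7×1.2333 − 9 = 34.0 − 11.963 − 9 = 13.037 cmH2O.
C = Vt / 13.037 = 475 / 13.037 = 36.435 mL/cmH2O.

36.4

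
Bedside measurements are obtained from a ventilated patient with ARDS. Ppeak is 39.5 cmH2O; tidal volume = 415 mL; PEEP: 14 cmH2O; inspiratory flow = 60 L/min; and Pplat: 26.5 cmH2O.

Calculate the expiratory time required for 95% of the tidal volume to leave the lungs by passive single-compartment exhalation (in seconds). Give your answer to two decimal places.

Flow: 60 L/min ÷ 60 = 1 L/s.
R = (PIP − Pplat)/V̇ = (39.5 − 26.5) / 1 = 13.0/1 = 13.0 cmH2O·s/L.
C = Vt/(Pplat − PEEP) = 415.0 / (26.5 − 14) = 415.0/12.5 = 33.2 mL/cmH2O.
τ = R × C = 13.0 × 0.0332 L/cmH2O = 0.4316 s.
t = −τ·ln(1 − 0.95) = −0.4316·ln(0.05) = 1.293 s.

1.29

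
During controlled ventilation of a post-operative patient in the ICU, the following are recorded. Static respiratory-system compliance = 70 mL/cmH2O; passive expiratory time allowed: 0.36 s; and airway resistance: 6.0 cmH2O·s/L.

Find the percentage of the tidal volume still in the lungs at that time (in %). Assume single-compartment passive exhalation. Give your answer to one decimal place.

42.4

τ = R × C = 6.0 × 70 mL/cmH2O = 6.0 × 0.070 L/cmH2O = 0.42 s.
Passive exhalation: V(t)/V₀ = e^(−t/τ) = e^(−0.36/0.42) = 0.4244.
Fraction remaining = 0.4244 → 42.44%.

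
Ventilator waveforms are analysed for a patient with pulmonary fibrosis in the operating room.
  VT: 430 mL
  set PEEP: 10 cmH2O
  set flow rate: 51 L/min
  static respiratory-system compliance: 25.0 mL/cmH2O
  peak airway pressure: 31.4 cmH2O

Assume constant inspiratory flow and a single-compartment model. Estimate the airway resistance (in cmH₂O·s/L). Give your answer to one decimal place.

4.9

Flow: 51 L/min ÷ 60 = 0.85 L/s.
Equation of motion (constant flow): PIP = Vt/C + R·V̇ + PEEP.
R·V̇ = PIP − Vt/C − PEEP = 31.4 − 430/25.0 − 10 = 31.4 − 17.2 − 10 = 4.2 cmH2O.
R = 4.2 / 0.85 = 4.941 cmH2O·s/L.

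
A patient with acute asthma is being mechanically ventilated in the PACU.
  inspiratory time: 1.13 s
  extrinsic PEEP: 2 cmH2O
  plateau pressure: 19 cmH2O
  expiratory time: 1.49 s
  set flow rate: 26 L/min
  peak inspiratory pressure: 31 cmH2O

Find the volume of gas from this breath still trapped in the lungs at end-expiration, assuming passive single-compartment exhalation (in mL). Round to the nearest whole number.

76

Flow: 26 L/min ÷ 60 = 0.4333 L/s.
Vt = flow × Ti = 0.4333 L/s × 1.13 s × 1000 mL/L = 489.63 mL.
R = (PIP − Pplat)/V̇ = (31 − 19) / 0.4333 = 12.0/0.4333 = 27.694 cmH2O·s/L.
C = Vt/(Pplat − PEEP) = 489.63 / (19 − 2) = 489.63/17.0 = 28.802 mL/cmH2O.
τ = R × C = 27.694 × 0.0288 L/cmH2O = 0.7976 s.
Fraction remaining = e^(−Te/τ) = e^(−1.49/0.7976) = 0.1544.
Trapped volume = 489.63 × 0.1544 = 75.599 mL.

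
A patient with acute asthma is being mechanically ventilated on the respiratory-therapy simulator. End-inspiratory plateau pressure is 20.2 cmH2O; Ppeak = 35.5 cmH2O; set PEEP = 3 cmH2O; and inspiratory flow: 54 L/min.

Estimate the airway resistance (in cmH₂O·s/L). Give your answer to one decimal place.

Flow: 54 L/min ÷ 60 = 0.9 L/s.
Raw = (PIP − Pplat) / flow = (35.5 − 20.2) / 0.9 = 15.3 / 0.9 = 17.0 cmH2O·s/L.

17.0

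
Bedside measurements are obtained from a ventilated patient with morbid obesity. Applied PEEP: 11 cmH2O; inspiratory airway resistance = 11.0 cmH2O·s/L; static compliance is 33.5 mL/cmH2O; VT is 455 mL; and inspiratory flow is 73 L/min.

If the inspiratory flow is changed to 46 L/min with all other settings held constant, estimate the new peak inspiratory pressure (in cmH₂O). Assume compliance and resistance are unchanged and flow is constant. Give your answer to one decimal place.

Flow: 73 L/min ÷ 60 = 1.2167 L/s.
New flow: 46 L/min ÷ 60 = 0.7667 L/s.
PIP = Vt/C + R·V̇ + PEEP (constant-flow equation of motion).
Only the resistive term changes: ΔPIP = R × ΔV̇ = 11.0 × (0.7667 − 1.2167) = 11.0 × -0.45 = -4.95 cmH2O.
Original PIP = 455/33.5 + 11.0×1.2167 + 11 = 37.966 cmH2O; new PIP = 37.966 + (-4.95) = 33.016 cmH2O.

33.0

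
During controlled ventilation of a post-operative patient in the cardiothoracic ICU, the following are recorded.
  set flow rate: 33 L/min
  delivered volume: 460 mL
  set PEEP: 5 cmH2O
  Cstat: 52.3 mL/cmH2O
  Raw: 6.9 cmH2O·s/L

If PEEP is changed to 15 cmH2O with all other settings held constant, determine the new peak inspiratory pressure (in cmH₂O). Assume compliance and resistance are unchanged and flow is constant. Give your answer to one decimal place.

27.6

Flow: 33 L/min ÷ 60 = 0.55 L/s.
PIP = Vt/C + R·V̇ + PEEP (constant-flow equation of motion).
Only the baseline term changes: ΔPIP = ΔPEEP = 15 − 5 = 10.0 cmH2O.
Original PIP = 460/52.3 + 6.9×0.55 + 5 = 17.59 cmH2O; new PIP = 17.59 + (10.0) = 27.59 cmH2O.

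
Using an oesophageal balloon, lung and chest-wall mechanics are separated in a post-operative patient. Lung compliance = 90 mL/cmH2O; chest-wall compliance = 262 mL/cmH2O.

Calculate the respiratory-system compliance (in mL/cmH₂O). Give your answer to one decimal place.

67.0

Lung and chest wall are elastances in series: 1/Crs = 1/CL + 1/Ccw.
1/Crs = 1/90 + 1/262 = 0.01493.
Crs = 66.979 mL/cmH2O.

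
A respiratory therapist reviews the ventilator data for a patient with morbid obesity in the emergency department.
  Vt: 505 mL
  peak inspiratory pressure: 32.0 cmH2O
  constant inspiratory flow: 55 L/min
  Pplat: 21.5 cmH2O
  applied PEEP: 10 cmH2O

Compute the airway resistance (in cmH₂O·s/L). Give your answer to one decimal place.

11.5

Flow: 55 L/min ÷ 60 = 0.9167 L/s.
Raw = (PIP − Pplat) / flow = (32.0 − 21.5) / 0.9167 = 10.5 / 0.9167 = 11.454 cmH2O·s/L.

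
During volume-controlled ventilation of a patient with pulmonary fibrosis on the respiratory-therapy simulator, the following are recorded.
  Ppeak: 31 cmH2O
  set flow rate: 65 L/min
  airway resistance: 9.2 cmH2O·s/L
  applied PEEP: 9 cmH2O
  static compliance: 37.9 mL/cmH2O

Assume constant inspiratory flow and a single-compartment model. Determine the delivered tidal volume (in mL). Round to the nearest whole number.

Flow: 65 L/min ÷ 60 = 1.0833 L/s.
Equation of motion (constant flow): PIP = Vt/C + R·V̇ + PEEP.
Vt/C = PIP − R·V̇ − PEEP = 31 − 9.966 − 9 = 12.034 cmH2O.
Vt = C × 12.034 = 37.9 × 12.034 = 456.09 mL.

456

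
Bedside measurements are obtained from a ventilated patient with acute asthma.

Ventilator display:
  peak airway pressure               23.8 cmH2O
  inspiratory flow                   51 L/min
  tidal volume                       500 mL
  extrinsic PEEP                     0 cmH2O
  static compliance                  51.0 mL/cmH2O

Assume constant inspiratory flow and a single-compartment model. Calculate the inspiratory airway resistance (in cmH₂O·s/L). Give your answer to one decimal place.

Flow: 51 L/min ÷ 60 = 0.85 L/s.
Equation of motion (constant flow): PIP = Vt/C + R·V̇ + PEEP.
R·V̇ = PIP − Vt/C − PEEP = 23.8 − 500/51.0 − 0 = 23.8 − 9.804 − 0 = 13.996 cmH2O.
R = 13.996 / 0.85 = 16.466 cmH2O·s/L.

16.5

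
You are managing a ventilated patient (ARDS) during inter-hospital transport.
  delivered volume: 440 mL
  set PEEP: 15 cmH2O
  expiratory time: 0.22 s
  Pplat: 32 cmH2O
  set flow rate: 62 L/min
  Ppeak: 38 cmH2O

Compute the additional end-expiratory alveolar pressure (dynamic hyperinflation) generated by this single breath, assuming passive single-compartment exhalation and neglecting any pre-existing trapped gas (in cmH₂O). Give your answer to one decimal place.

3.9

Flow: 62 L/min ÷ 60 = 1.0333 L/s.
R = (PIP − Pplat)/V̇ = (38 − 32) / 1.0333 = 6.0/1.0333 = 5.807 cmH2O·s/L.
C = Vt/(Pplat − PEEP) = 440.0 / (32 − 15) = 440.0/17.0 = 25.882 mL/cmH2O.
τ = R × C = 5.807 × 0.02588 L/cmH2O = 0.1503 s.
Fraction remaining = e^(−Te/τ) = e^(−0.22/0.1503) = 0.2314; trapped volume = 440.0 × 0.2314 = 101.82 mL.
Additional alveolar pressure from trapping ≈ V_trapped / C = 101.82 / 25.882 = 3.934 cmH2O.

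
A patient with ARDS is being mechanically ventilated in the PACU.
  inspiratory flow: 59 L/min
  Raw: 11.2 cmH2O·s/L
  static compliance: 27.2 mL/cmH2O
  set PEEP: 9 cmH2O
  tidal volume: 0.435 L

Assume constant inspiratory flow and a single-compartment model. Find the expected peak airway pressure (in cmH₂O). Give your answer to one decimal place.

36.0

Flow: 59 L/min ÷ 60 = 0.9833 L/s.
Equation of motion (constant flow): PIP = Vt/C + R·V̇ + PEEP.
PIP = 435/27.2 + 11.2×0.9833 + 9 = 15.993 + 11.013 + 9 = 36.006 cmH2O.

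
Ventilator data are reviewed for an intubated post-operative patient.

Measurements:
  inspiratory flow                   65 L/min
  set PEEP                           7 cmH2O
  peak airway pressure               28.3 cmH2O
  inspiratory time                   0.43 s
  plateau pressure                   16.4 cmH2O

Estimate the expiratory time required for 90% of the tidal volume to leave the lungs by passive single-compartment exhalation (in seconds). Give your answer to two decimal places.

1.25

Flow: 65 L/min ÷ 60 = 1.0833 L/s.
Vt = flow × Ti = 1.0833 L/s × 0.43 s × 1000 mL/L = 465.82 mL.
R = (PIP − Pplat)/V̇ = (28.3 − 16.4) / 1.0833 = 11.9/1.0833 = 10.985 cmH2O·s/L.
C = Vt/(Pplat − PEEP) = 465.82 / (16.4 − 7) = 465.82/9.4 = 49.555 mL/cmH2O.
τ = R × C = 10.985 × 0.04956 L/cmH2O = 0.5444 s.
t = −τ·ln(1 − 0.90) = −0.5444·ln(0.1) = 1.254 s.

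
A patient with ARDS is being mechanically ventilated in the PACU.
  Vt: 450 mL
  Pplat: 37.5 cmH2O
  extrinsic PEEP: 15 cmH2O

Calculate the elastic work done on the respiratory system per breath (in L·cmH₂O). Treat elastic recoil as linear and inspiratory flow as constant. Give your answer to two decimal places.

Elastic work ≈ ½ × (Pplat − PEEP) × Vt = 0.5 × (37.5 − 15) × 0.450 L = 0.5 × 22.5 × 0.450 = 5.063 L·cmH2O.

5.06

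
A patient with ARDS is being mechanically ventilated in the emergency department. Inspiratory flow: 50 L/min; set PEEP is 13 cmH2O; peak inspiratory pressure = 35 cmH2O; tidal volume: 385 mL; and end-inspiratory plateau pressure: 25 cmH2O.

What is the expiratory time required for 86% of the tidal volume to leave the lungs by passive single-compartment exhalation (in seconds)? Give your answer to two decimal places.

Flow: 50 L/min ÷ 60 = 0.8333 L/s.
R = (PIP − Pplat)/V̇ = (35 − 25) / 0.8333 = 10.0/0.8333 = 12.0 cmH2O·s/L.
C = Vt/(Pplat − PEEP) = 385.0 / (25 − 13) = 385.0/12.0 = 32.083 mL/cmH2O.
τ = R × C = 12.0 × 0.03208 L/cmH2O = 0.385 s.
t = −τ·ln(1 − 0.86) = −0.385·ln(0.14) = 0.757 s.

0.76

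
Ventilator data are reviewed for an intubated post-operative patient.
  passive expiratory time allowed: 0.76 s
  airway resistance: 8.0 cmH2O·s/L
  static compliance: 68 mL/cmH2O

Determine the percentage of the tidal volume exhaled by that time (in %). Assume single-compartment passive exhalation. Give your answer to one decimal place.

τ = R × C = 8.0 × 68 mL/cmH2O = 8.0 × 0.068 L/cmH2O = 0.544 s.
Passive exhalation: V(t)/V₀ = e^(−t/τ) = e^(−0.76/0.544) = 0.2473.
Fraction exhaled = 1 − 0.2473 = 0.7527 → 75.27%.

75.3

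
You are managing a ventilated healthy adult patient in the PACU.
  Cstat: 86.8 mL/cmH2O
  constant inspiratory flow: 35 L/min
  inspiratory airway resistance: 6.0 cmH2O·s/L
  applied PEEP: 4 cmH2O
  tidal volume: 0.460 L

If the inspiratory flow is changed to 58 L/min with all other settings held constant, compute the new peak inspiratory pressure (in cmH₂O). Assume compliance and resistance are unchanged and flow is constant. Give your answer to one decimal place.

Flow: 35 L/min ÷ 60 = 0.5833 L/s.
New flow: 58 L/min ÷ 60 = 0.9667 L/s.
PIP = Vt/C + R·V̇ + PEEP (constant-flow equation of motion).
Only the resistive term changes: ΔPIP = R × ΔV̇ = 6.0 × (0.9667 − 0.5833) = 6.0 × 0.3834 = 2.3 cmH2O.
Original PIP = 460/86.8 + 6.0×0.5833 + 4 = 12.799 cmH2O; new PIP = 12.799 + (2.3) = 15.099 cmH2O.

15.1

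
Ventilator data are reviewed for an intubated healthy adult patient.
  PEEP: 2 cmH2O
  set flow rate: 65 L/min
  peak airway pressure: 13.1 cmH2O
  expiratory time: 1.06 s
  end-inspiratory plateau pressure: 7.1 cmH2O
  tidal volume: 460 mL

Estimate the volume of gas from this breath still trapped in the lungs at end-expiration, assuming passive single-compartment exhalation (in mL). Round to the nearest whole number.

55

Flow: 65 L/min ÷ 60 = 1.0833 L/s.
R = (PIP − Pplat)/V̇ = (13.1 − 7.1) / 1.0833 = 6.0/1.0833 = 5.539 cmH2O·s/L.
C = Vt/(Pplat − PEEP) = 460.0 / (7.1 − 2) = 460.0/5.1 = 90.196 mL/cmH2O.
τ = R × C = 5.539 × 0.0902 L/cmH2O = 0.4996 s.
Fraction remaining = e^(−Te/τ) = e^(−1.06/0.4996) = 0.1198.
Trapped volume = 460.0 × 0.1198 = 55.108 mL.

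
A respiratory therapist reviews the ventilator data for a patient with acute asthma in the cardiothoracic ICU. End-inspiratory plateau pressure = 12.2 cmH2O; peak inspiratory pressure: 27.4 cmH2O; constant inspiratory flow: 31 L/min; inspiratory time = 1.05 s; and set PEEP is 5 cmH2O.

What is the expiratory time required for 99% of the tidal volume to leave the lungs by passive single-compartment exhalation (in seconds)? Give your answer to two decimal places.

Flow: 31 L/min ÷ 60 = 0.5167 L/s.
Vt = flow × Ti = 0.5167 L/s × 1.05 s × 1000 mL/L = 542.54 mL.
R = (PIP − Pplat)/V̇ = (27.4 − 12.2) / 0.5167 = 15.2/0.5167 = 29.417 cmH2O·s/L.
C = Vt/(Pplat − PEEP) = 542.54 / (12.2 − 5) = 542.54/7.2 = 75.353 mL/cmH2O.
τ = R × C = 29.417 × 0.07535 L/cmH2O = 2.217 s.
t = −τ·ln(1 − 0.99) = −2.217·ln(0.01) = 10.21 s.

10.21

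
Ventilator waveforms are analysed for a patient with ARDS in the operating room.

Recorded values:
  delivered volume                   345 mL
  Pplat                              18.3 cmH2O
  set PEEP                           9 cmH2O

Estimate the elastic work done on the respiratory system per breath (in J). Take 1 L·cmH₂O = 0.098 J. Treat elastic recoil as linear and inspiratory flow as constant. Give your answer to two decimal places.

0.16

Elastic work ≈ ½ × (Pplat − PEEP) × Vt = 0.5 × (18.3 − 9) × 0.345 L = 0.5 × 9.3 × 0.345 = 1.604 L·cmH2O.
× 0.098 J/(L·cmH2O) → 0.1572 J.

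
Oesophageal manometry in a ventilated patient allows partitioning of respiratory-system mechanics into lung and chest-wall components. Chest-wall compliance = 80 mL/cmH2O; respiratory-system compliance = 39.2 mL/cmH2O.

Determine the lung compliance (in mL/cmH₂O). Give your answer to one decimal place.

1/CL = 1/Crs − 1/Ccw.
1/CL = 1/39.2 − 1/80 = 0.01301.
CL = 76.864 mL/cmH2O.

76.9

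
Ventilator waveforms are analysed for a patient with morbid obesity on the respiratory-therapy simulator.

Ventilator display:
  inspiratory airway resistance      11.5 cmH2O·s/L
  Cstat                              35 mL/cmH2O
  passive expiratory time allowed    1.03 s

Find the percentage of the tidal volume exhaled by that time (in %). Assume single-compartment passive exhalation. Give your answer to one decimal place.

92.3

τ = R × C = 11.5 × 35 mL/cmH2O = 11.5 × 0.035 L/cmH2O = 0.4025 s.
Passive exhalation: V(t)/V₀ = e^(−t/τ) = e^(−1.03/0.4025) = 0.07738.
Fraction exhaled = 1 − 0.07738 = 0.9226 → 92.26%.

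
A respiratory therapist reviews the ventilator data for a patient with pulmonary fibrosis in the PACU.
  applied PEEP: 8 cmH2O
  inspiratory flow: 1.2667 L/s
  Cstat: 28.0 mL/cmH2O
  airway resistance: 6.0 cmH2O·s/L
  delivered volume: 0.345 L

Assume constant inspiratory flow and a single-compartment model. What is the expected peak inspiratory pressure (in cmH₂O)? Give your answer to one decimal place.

27.9

Equation of motion (constant flow): PIP = Vt/C + R·V̇ + PEEP.
PIP = 345/28.0 + 6.0×1.2667 + 8 = 12.321 + 7.6 + 8 = 27.921 cmH2O.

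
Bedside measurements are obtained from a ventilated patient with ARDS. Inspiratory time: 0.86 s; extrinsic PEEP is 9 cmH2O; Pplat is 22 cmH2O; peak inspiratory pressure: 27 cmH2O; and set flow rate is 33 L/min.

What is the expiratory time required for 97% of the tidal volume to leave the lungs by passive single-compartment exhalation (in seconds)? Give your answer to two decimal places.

1.16

Flow: 33 L/min ÷ 60 = 0.55 L/s.
Vt = flow × Ti = 0.55 L/s × 0.86 s × 1000 mL/L = 473.0 mL.
R = (PIP − Pplat)/V̇ = (27 − 22) / 0.55 = 5.0/0.55 = 9.091 cmH2O·s/L.
C = Vt/(Pplat − PEEP) = 473.0 / (22 − 9) = 473.0/13.0 = 36.385 mL/cmH2O.
τ = R × C = 9.091 × 0.03639 L/cmH2O = 0.3308 s.
t = −τ·ln(1 − 0.97) = −0.3308·ln(0.03) = 1.16 s.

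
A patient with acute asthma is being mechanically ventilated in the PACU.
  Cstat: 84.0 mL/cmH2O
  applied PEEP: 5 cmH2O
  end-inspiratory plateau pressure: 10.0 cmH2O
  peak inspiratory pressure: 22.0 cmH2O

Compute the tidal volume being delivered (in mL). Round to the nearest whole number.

Vt = Cstat × (Pplat − PEEP) = 84.0 × (10.0 − 5) = 84.0 × 5.0 = 420.0 mL.

420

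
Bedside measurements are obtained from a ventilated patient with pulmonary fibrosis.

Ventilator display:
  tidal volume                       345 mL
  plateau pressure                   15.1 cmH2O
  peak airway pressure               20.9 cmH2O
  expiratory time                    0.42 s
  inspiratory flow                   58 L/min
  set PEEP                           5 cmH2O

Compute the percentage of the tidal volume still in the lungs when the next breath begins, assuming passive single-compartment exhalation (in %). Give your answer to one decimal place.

Flow: 58 L/min ÷ 60 = 0.9667 L/s.
R = (PIP − Pplat)/V̇ = (20.9 − 15.1) / 0.9667 = 5.8/0.9667 = 6.0 cmH2O·s/L.
C = Vt/(Pplat − PEEP) = 345.0 / (15.1 − 5) = 345.0/10.1 = 34.158 mL/cmH2O.
τ = R × C = 6.0 × 0.03416 L/cmH2O = 0.205 s.
Fraction remaining at end-expiration = e^(−Te/τ) = e^(−0.42/0.205) = 0.1289 → 12.89%.

12.9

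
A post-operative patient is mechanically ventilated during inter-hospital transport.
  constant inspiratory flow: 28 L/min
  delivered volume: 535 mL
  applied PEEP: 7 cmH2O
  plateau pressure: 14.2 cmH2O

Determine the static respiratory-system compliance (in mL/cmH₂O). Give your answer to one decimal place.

Cstat = Vt / (Pplat − PEEP) = 535 / (14.2 − 7) = 535 / 7.2 = 74.306 mL/cmH2O.

74.3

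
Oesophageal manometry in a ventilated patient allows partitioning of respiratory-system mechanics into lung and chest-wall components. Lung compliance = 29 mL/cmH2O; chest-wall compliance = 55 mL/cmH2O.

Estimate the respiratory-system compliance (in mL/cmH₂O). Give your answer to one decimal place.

Lung and chest wall are elastances in series: 1/Crs = 1/CL + 1/Ccw.
1/Crs = 1/29 + 1/55 = 0.05266.
Crs = 18.99 mL/cmH2O.

19.0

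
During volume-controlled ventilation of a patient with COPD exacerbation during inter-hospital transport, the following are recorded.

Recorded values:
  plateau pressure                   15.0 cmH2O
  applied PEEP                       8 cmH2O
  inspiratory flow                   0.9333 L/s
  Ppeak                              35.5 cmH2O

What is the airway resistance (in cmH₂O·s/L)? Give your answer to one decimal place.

22.0

Raw = (PIP − Pplat) / flow = (35.5 − 15.0) / 0.9333 = 20.5 / 0.9333 = 21.965 cmH2O·s/L.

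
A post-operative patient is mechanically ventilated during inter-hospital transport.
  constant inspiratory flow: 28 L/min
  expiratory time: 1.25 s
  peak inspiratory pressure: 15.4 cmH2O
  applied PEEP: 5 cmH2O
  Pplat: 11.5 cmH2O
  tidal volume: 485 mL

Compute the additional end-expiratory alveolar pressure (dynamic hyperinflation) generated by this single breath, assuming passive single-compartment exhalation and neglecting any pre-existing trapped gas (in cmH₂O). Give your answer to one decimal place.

0.9

Flow: 28 L/min ÷ 60 = 0.4667 L/s.
R = (PIP − Pplat)/V̇ = (15.4 − 11.5) / 0.4667 = 3.9/0.4667 = 8.357 cmH2O·s/L.
C = Vt/(Pplat − PEEP) = 485.0 / (11.5 − 5) = 485.0/6.5 = 74.615 mL/cmH2O.
τ = R × C = 8.357 × 0.07462 L/cmH2O = 0.6236 s.
Fraction remaining = e^(−Te/τ) = e^(−1.25/0.6236) = 0.1347; trapped volume = 485.0 × 0.1347 = 65.33 mL.
Additional alveolar pressure from trapping ≈ V_trapped / C = 65.33 / 74.615 = 0.8756 cmH2O.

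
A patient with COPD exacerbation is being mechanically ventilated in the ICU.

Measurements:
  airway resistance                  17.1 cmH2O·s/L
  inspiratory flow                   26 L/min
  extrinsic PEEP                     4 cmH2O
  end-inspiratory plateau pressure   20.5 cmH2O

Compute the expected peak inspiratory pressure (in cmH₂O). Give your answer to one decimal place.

Flow: 26 L/min ÷ 60 = 0.4333 L/s.
PIP = Pplat + Raw × flow = 20.5 + 17.1 × 0.4333 = 20.5 + 7.409 = 27.909 cmH2O.

27.9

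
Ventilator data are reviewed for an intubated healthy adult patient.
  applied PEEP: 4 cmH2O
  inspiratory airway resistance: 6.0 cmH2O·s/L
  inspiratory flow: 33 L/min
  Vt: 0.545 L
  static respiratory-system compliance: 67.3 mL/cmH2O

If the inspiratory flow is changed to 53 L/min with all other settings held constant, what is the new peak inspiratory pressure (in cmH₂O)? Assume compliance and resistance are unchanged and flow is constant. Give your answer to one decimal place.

17.4

Flow: 33 L/min ÷ 60 = 0.55 L/s.
New flow: 53 L/min ÷ 60 = 0.8833 L/s.
PIP = Vt/C + R·V̇ + PEEP (constant-flow equation of motion).
Only the resistive term changes: ΔPIP = R × ΔV̇ = 6.0 × (0.8833 − 0.55) = 6.0 × 0.3333 = 2.0 cmH2O.
Original PIP = 545/67.3 + 6.0×0.55 + 4 = 15.398 cmH2O; new PIP = 15.398 + (2.0) = 17.398 cmH2O.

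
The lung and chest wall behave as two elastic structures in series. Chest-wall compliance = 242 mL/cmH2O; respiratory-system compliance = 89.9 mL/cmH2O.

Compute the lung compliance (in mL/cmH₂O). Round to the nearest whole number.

143

1/CL = 1/Crs − 1/Ccw.
1/CL = 1/89.9 − 1/242 = 0.006991.
CL = 143.04 mL/cmH2O.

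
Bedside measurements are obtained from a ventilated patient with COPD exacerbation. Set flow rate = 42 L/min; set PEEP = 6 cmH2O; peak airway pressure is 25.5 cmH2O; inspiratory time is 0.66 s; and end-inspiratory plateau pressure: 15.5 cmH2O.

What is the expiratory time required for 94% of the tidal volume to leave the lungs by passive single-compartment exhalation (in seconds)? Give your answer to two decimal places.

Flow: 42 L/min ÷ 60 = 0.7 L/s.
Vt = flow × Ti = 0.7 L/s × 0.66 s × 1000 mL/L = 462.0 mL.
R = (PIP − Pplat)/V̇ = (25.5 − 15.5) / 0.7 = 10.0/0.7 = 14.286 cmH2O·s/L.
C = Vt/(Pplat − PEEP) = 462.0 / (15.5 − 6) = 462.0/9.5 = 48.632 mL/cmH2O.
τ = R × C = 14.286 × 0.04863 L/cmH2O = 0.6947 s.
t = −τ·ln(1 − 0.94) = −0.6947·ln(0.06) = 1.954 s.

1.95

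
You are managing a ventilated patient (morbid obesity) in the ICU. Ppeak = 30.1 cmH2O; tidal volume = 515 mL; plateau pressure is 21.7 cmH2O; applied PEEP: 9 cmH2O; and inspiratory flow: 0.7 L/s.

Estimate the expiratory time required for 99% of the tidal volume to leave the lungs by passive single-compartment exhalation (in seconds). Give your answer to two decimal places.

R = (PIP − Pplat)/V̇ = (30.1 − 21.7) / 0.7 = 8.4/0.7 = 12.0 cmH2O·s/L.
C = Vt/(Pplat − PEEP) = 515.0 / (21.7 − 9) = 515.0/12.7 = 40.551 mL/cmH2O.
τ = R × C = 12.0 × 0.04055 L/cmH2O = 0.4866 s.
t = −τ·ln(1 − 0.99) = −0.4866·ln(0.01) = 2.241 s.

2.24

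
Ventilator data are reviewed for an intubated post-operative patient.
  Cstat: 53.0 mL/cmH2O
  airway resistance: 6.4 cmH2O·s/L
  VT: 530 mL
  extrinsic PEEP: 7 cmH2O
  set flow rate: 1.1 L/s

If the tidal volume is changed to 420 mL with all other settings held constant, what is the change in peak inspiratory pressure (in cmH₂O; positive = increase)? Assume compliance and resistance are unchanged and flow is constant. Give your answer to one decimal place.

-2.1

PIP = Vt/C + R·V̇ + PEEP (constant-flow equation of motion).
Only the elastic term changes: ΔPIP = ΔVt / C = (420 − 530) / 53.0 = -2.075 cmH2O.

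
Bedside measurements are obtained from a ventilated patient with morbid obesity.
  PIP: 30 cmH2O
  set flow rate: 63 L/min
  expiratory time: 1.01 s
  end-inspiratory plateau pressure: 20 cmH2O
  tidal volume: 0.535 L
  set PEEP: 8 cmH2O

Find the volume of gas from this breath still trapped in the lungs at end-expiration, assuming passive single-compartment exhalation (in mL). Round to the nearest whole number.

Flow: 63 L/min ÷ 60 = 1.05 L/s.
R = (PIP − Pplat)/V̇ = (30 − 20) / 1.05 = 10.0/1.05 = 9.524 cmH2O·s/L.
C = Vt/(Pplat − PEEP) = 535.0 / (20 − 8) = 535.0/12.0 = 44.583 mL/cmH2O.
τ = R × C = 9.524 × 0.04458 L/cmH2O = 0.4246 s.
Fraction remaining = e^(−Te/τ) = e^(−1.01/0.4246) = 0.09267.
Trapped volume = 535.0 × 0.09267 = 49.578 mL.

50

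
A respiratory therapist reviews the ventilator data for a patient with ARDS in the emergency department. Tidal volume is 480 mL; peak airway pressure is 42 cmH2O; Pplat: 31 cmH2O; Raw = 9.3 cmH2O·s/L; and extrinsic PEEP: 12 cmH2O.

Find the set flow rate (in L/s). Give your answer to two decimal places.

1.18

flow = (PIP − Pplat) / Raw = 11.0 / 9.3 = 1.183 L/s.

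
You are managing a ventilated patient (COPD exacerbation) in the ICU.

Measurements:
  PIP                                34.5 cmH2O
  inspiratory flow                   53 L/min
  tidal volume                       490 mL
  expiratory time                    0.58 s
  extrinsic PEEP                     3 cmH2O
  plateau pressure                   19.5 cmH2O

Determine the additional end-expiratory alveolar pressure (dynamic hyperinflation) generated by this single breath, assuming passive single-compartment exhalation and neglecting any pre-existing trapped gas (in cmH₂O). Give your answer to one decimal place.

Flow: 53 L/min ÷ 60 = 0.8833 L/s.
R = (PIP − Pplat)/V̇ = (34.5 − 19.5) / 0.8833 = 15.0/0.8833 = 16.982 cmH2O·s/L.
C = Vt/(Pplat − PEEP) = 490.0 / (19.5 − 3) = 490.0/16.5 = 29.697 mL/cmH2O.
τ = R × C = 16.982 × 0.0297 L/cmH2O = 0.5044 s.
Fraction remaining = e^(−Te/τ) = e^(−0.58/0.5044) = 0.3167; trapped volume = 490.0 × 0.3167 = 155.18 mL.
Additional alveolar pressure from trapping ≈ V_trapped / C = 155.18 / 29.697 = 5.225 cmH2O.

5.2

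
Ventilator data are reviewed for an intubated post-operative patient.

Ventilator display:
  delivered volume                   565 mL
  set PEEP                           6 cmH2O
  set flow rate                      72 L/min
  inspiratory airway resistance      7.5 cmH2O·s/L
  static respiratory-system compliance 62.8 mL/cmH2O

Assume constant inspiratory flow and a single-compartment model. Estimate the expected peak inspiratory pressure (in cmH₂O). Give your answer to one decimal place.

Flow: 72 L/min ÷ 60 = 1.2 L/s.
Equation of motion (constant flow): PIP = Vt/C + R·V̇ + PEEP.
PIP = 565/62.8 + 7.5×1.2 + 6 = 8.997 + 9.0 + 6 = 23.997 cmH2O.

24.0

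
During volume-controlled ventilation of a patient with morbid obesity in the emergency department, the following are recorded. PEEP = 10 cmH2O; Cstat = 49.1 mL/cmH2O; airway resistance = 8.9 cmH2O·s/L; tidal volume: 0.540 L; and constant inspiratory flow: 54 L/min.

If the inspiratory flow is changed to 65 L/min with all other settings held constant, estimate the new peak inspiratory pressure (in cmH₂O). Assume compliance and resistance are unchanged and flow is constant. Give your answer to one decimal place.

Flow: 54 L/min ÷ 60 = 0.9 L/s.
New flow: 65 L/min ÷ 60 = 1.0833 L/s.
PIP = Vt/C + R·V̇ + PEEP (constant-flow equation of motion).
Only the resistive term changes: ΔPIP = R × ΔV̇ = 8.9 × (1.0833 − 0.9) = 8.9 × 0.1833 = 1.631 cmH2O.
Original PIP = 540/49.1 + 8.9×0.9 + 10 = 29.008 cmH2O; new PIP = 29.008 + (1.631) = 30.639 cmH2O.

30.6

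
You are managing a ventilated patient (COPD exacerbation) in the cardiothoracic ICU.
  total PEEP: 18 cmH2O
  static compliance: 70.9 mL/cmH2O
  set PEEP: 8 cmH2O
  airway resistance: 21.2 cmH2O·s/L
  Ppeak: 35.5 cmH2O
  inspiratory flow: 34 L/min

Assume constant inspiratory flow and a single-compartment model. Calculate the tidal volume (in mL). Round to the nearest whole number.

Flow: 34 L/min ÷ 60 = 0.5667 L/s.
Total PEEP = 18 cmH2O (set 8 + intrinsic 10); this is the baseline alveolar pressure.
Equation of motion (constant flow): PIP = Vt/C + R·V̇ + PEEP.
Vt/C = PIP − R·V̇ − PEEP = 35.5 − 12.014 − 18 = 5.486 cmH2O.
Vt = C × 5.486 = 70.9 × 5.486 = 388.96 mL.

389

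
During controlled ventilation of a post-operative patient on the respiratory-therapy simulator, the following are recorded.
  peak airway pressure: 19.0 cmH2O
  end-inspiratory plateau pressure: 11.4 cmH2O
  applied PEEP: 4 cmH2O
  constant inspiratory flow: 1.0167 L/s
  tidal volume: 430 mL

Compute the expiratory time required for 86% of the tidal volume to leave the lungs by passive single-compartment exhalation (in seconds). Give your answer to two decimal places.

0.85

R = (PIP − Pplat)/V̇ = (19.0 − 11.4) / 1.0167 = 7.6/1.0167 = 7.475 cmH2O·s/L.
C = Vt/(Pplat − PEEP) = 430.0 / (11.4 − 4) = 430.0/7.4 = 58.108 mL/cmH2O.
τ = R × C = 7.475 × 0.05811 L/cmH2O = 0.4344 s.
t = −τ·ln(1 − 0.86) = −0.4344·ln(0.14) = 0.8541 s.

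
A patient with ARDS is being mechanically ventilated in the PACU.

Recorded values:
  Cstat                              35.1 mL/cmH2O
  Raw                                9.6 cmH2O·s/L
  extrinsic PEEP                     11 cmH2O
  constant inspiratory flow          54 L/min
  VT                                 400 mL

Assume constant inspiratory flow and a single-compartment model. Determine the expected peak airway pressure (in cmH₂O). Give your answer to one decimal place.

Flow: 54 L/min ÷ 60 = 0.9 L/s.
Equation of motion (constant flow): PIP = Vt/C + R·V̇ + PEEP.
PIP = 400/35.1 + 9.6×0.9 + 11 = 11.396 + 8.64 + 11 = 31.036 cmH2O.

31.0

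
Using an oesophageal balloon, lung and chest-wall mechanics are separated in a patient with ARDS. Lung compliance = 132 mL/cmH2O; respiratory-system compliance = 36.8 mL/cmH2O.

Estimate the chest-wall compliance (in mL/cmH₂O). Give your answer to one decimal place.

1/Ccw = 1/Crs − 1/CL.
1/Ccw = 1/36.8 − 1/132 = 0.0196.
Ccw = 51.02 mL/cmH2O.

51.0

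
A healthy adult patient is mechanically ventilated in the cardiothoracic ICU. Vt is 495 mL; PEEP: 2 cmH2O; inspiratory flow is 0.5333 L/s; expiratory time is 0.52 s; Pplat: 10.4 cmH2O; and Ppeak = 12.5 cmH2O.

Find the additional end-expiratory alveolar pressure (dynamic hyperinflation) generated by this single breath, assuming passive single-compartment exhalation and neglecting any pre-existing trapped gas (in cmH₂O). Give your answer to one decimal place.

R = (PIP − Pplat)/V̇ = (12.5 − 10.4) / 0.5333 = 2.1/0.5333 = 3.938 cmH2O·s/L.
C = Vt/(Pplat − PEEP) = 495.0 / (10.4 − 2) = 495.0/8.4 = 58.929 mL/cmH2O.
τ = R × C = 3.938 × 0.05893 L/cmH2O = 0.2321 s.
Fraction remaining = e^(−Te/τ) = e^(−0.52/0.2321) = 0.1064; trapped volume = 495.0 × 0.1064 = 52.668 mL.
Additional alveolar pressure from trapping ≈ V_trapped / C = 52.668 / 58.929 = 0.8938 cmH2O.

0.9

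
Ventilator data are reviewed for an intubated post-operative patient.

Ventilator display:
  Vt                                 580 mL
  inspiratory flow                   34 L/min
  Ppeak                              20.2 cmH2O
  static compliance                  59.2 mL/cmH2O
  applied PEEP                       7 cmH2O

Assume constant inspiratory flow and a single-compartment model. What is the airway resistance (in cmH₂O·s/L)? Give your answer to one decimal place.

Flow: 34 L/min ÷ 60 = 0.5667 L/s.
Equation of motion (constant flow): PIP = Vt/C + R·V̇ + PEEP.
R·V̇ = PIP − Vt/C − PEEP = 20.2 − 580/59.2 − 7 = 20.2 − 9.797 − 7 = 3.403 cmH2O.
R = 3.403 / 0.5667 = 6.005 cmH2O·s/L.

6.0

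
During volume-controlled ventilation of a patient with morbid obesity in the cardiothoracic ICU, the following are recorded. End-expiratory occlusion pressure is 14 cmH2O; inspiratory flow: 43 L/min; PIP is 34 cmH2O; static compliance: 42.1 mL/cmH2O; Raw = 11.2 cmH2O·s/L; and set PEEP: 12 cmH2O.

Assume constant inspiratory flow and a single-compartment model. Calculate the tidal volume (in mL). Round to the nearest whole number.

Flow: 43 L/min ÷ 60 = 0.7167 L/s.
Total PEEP = 14 cmH2O (set 12 + intrinsic 2); this is the baseline alveolar pressure.
Equation of motion (constant flow): PIP = Vt/C + R·V̇ + PEEP.
Vt/C = PIP − R·V̇ − PEEP = 34 − 8.027 − 14 = 11.973 cmH2O.
Vt = C × 11.973 = 42.1 × 11.973 = 504.06 mL.

504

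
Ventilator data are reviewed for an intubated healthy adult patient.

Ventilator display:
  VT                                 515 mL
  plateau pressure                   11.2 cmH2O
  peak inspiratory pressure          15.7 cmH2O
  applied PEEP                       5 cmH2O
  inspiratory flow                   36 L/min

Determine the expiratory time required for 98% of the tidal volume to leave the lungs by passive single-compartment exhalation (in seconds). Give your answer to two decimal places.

2.44

Flow: 36 L/min ÷ 60 = 0.6 L/s.
R = (PIP − Pplat)/V̇ = (15.7 − 11.2) / 0.6 = 4.5/0.6 = 7.5 cmH2O·s/L.
C = Vt/(Pplat − PEEP) = 515.0 / (11.2 − 5) = 515.0/6.2 = 83.065 mL/cmH2O.
τ = R × C = 7.5 × 0.08307 L/cmH2O = 0.623 s.
t = −τ·ln(1 − 0.98) = −0.623·ln(0.02) = 2.437 s.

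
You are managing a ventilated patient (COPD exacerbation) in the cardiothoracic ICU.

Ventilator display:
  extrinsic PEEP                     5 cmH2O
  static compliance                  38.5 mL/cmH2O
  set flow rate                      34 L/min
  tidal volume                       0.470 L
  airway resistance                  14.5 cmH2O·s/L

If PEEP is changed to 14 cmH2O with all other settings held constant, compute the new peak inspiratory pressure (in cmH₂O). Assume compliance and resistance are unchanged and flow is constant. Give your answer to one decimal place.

Flow: 34 L/min ÷ 60 = 0.5667 L/s.
PIP = Vt/C + R·V̇ + PEEP (constant-flow equation of motion).
Only the baseline term changes: ΔPIP = ΔPEEP = 14 − 5 = 9.0 cmH2O.
Original PIP = 470/38.5 + 14.5×0.5667 + 5 = 25.425 cmH2O; new PIP = 25.425 + (9.0) = 34.425 cmH2O.

34.4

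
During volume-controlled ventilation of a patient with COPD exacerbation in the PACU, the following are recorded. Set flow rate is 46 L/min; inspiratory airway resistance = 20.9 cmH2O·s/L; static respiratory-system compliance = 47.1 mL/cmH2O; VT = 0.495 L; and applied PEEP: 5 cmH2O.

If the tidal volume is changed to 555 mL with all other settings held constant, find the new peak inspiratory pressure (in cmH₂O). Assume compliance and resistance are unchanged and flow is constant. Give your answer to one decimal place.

Flow: 46 L/min ÷ 60 = 0.7667 L/s.
PIP = Vt/C + R·V̇ + PEEP (constant-flow equation of motion).
Only the elastic term changes: ΔPIP = ΔVt / C = (555 − 495) / 47.1 = 1.274 cmH2O.
Original PIP = 495/47.1 + 20.9×0.7667 + 5 = 31.534 cmH2O; new PIP = 31.534 + (1.274) = 32.808 cmH2O.

32.8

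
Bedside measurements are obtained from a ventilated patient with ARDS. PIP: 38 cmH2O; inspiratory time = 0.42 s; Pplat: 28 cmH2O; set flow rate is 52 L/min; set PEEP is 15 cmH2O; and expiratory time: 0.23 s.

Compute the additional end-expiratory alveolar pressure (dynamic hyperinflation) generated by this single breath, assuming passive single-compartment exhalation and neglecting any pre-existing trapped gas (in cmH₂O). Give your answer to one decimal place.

6.4

Flow: 52 L/min ÷ 60 = 0.8667 L/s.
Vt = flow × Ti = 0.8667 L/s × 0.42 s × 1000 mL/L = 364.01 mL.
R = (PIP − Pplat)/V̇ = (38 − 28) / 0.8667 = 10.0/0.8667 = 11.538 cmH2O·s/L.
C = Vt/(Pplat − PEEP) = 364.01 / (28 − 15) = 364.01/13.0 = 28.001 mL/cmH2O.
τ = R × C = 11.538 × 0.028 L/cmH2O = 0.3231 s.
Fraction remaining = e^(−Te/τ) = e^(−0.23/0.3231) = 0.4907; trapped volume = 364.01 × 0.4907 = 178.62 mL.
Additional alveolar pressure from trapping ≈ V_trapped / C = 178.62 / 28.001 = 6.379 cmH2O.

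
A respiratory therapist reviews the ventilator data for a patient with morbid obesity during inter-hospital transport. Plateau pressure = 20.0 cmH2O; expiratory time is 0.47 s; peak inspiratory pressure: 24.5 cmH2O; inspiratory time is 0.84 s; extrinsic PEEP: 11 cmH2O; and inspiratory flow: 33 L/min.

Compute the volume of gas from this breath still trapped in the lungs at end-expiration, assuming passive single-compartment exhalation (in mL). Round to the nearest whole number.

Flow: 33 L/min ÷ 60 = 0.55 L/s.
Vt = flow × Ti = 0.55 L/s × 0.84 s × 1000 mL/L = 462.0 mL.
R = (PIP − Pplat)/V̇ = (24.5 − 20.0) / 0.55 = 4.5/0.55 = 8.182 cmH2O·s/L.
C = Vt/(Pplat − PEEP) = 462.0 / (20.0 − 11) = 462.0/9.0 = 51.333 mL/cmH2O.
τ = R × C = 8.182 × 0.05133 L/cmH2O = 0.42 s.
Fraction remaining = e^(−Te/τ) = e^(−0.47/0.42) = 0.3266.
Trapped volume = 462.0 × 0.3266 = 150.89 mL.

151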